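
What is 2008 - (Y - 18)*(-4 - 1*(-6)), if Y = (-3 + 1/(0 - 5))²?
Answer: 50588/25 ≈ 2023.5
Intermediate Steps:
Y = 256/25 (Y = (-3 + 1/(-5))² = (-3 - ⅕)² = (-16/5)² = 256/25 ≈ 10.240)
2008 - (Y - 18)*(-4 - 1*(-6)) = 2008 - (256/25 - 18)*(-4 - 1*(-6)) = 2008 - (-194)*(-4 + 6)/25 = 2008 - (-194)*2/25 = 2008 - 1*(-388/25) = 2008 + 388/25 = 50588/25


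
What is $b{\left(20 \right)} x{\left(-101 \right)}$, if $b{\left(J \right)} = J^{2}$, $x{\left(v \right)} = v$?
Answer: $-40400$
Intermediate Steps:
$b{\left(20 \right)} x{\left(-101 \right)} = 20^{2} \left(-101\right) = 400 \left(-101\right) = -40400$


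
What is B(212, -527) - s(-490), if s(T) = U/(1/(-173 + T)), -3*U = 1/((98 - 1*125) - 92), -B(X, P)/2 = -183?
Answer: 2575/7 ≈ 367.86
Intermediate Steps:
B(X, P) = 366 (B(X, P) = -2*(-183) = 366)
U = 1/357 (U = -1/(3*((98 - 1*125) - 92)) = -1/(3*((98 - 125) - 92)) = -1/(3*(-27 - 92)) = -1/3/(-119) = -1/3*(-1/119) = 1/357 ≈ 0.0028011)
s(T) = -173/357 + T/357 (s(T) = 1/(357*(1/(-173 + T))) = (-173 + T)/357 = -173/357 + T/357)
B(212, -527) - s(-490) = 366 - (-173/357 + (1/357)*(-490)) = 366 - (-173/357 - 70/51) = 366 - 1*(-13/7) = 366 + 13/7 = 2575/7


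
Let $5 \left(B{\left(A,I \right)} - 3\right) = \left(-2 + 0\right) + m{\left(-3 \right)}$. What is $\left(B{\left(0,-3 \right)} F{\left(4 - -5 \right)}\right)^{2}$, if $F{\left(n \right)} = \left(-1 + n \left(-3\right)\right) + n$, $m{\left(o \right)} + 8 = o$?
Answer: $\frac{1444}{25} \approx 57.76$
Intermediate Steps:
$m{\left(o \right)} = -8 + o$
$F{\left(n \right)} = -1 - 2 n$ ($F{\left(n \right)} = \left(-1 - 3 n\right) + n = -1 - 2 n$)
$B{\left(A,I \right)} = \frac{2}{5}$ ($B{\left(A,I \right)} = 3 + \frac{\left(-2 + 0\right) - 11}{5} = 3 + \frac{-2 - 11}{5} = 3 + \frac{1}{5} \left(-13\right) = 3 - \frac{13}{5} = \frac{2}{5}$)
$\left(B{\left(0,-3 \right)} F{\left(4 - -5 \right)}\right)^{2} = \left(\frac{2 \left(-1 - 2 \left(4 - -5\right)\right)}{5}\right)^{2} = \left(\frac{2 \left(-1 - 2 \left(4 + 5\right)\right)}{5}\right)^{2} = \left(\frac{2 \left(-1 - 18\right)}{5}\right)^{2} = \left(\frac{2}{5} \left(-19\right)\right)^{2} = \left(- \frac{38}{5}\right)^{2} = \frac{1444}{25}$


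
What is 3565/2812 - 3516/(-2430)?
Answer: 3091657/1138860 ≈ 2.7147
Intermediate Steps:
3565/2812 - 3516/(-2430) = 3565*(1/2812) - 3516*(-1/2430) = 3565/2812 + 586/405 = 3091657/1138860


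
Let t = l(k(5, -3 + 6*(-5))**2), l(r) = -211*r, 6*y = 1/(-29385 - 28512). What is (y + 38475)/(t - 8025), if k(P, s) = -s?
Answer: -13365522449/82608829128 ≈ -0.16179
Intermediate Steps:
y = -1/347382 (y = 1/(6*(-29385 - 28512)) = (1/6)/(-57897) = (1/6)*(-1/57897) = -1/347382 ≈ -2.8787e-6)
t = -229779 (t = -211*(-3 + 6*(-5))**2 = -211*(-3 - 30)**2 = -211*(-1*(-33))**2 = -211*33**2 = -211*1089 = -229779)
(y + 38475)/(t - 8025) = (-1/347382 + 38475)/(-229779 - 8025) = (13365522449/347382)/(-237804) = (13365522449/347382)*(-1/237804) = -13365522449/82608829128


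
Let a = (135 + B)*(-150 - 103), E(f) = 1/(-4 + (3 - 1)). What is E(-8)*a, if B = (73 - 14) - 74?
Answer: 15180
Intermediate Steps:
E(f) = -1/2 (E(f) = 1/(-4 + 2) = 1/(-2) = -1/2)
B = -15 (B = 59 - 74 = -15)
a = -30360 (a = (135 - 15)*(-150 - 103) = 120*(-253) = -30360)
E(-8)*a = -1/2*(-30360) = 15180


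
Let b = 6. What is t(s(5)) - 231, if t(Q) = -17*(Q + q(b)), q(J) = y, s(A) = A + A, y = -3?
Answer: -350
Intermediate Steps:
s(A) = 2*A
q(J) = -3
t(Q) = 51 - 17*Q (t(Q) = -17*(Q - 3) = -17*(-3 + Q) = 51 - 17*Q)
t(s(5)) - 231 = (51 - 34*5) - 231 = (51 - 17*10) - 231 = (51 - 170) - 231 = -119 - 231 = -350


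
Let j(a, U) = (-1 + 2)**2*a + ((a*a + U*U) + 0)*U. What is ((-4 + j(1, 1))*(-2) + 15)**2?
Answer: 289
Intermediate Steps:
j(a, U) = a + U*(U**2 + a**2) (j(a, U) = 1**2*a + ((a**2 + U**2) + 0)*U = 1*a + ((U**2 + a**2) + 0)*U = a + (U**2 + a**2)*U = a + U*(U**2 + a**2))
((-4 + j(1, 1))*(-2) + 15)**2 = ((-4 + (1 + 1**3 + 1*1**2))*(-2) + 15)**2 = ((-4 + (1 + 1 + 1*1))*(-2) + 15)**2 = ((-4 + (1 + 1 + 1))*(-2) + 15)**2 = ((-4 + 3)*(-2) + 15)**2 = (-1*(-2) + 15)**2 = (2 + 15)**2 = 17**2 = 289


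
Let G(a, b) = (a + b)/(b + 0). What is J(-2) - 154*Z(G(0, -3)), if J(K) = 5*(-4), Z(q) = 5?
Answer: -790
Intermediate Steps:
G(a, b) = (a + b)/b
J(K) = -20
J(-2) - 154*Z(G(0, -3)) = -20 - 154*5 = -20 - 770 = -790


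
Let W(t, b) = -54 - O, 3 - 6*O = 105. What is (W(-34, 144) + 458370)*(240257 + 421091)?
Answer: 303117612884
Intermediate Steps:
O = -17 (O = ½ - ⅙*105 = ½ - 35/2 = -17)
W(t, b) = -37 (W(t, b) = -54 - 1*(-17) = -54 + 17 = -37)
(W(-34, 144) + 458370)*(240257 + 421091) = (-37 + 458370)*(240257 + 421091) = 458333*661348 = 303117612884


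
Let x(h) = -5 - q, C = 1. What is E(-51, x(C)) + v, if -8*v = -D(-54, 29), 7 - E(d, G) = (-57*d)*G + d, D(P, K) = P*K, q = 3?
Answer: 92473/4 ≈ 23118.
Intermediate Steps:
x(h) = -8 (x(h) = -5 - 1*3 = -5 - 3 = -8)
D(P, K) = K*P
E(d, G) = 7 - d + 57*G*d (E(d, G) = 7 - ((-57*d)*G + d) = 7 - (-57*G*d + d) = 7 - (d - 57*G*d) = 7 + (-d + 57*G*d) = 7 - d + 57*G*d)
v = -783/4 (v = -(-1)*29*(-54)/8 = -(-1)*(-1566)/8 = -1/8*1566 = -783/4 ≈ -195.75)
E(-51, x(C)) + v = (7 - 1*(-51) + 57*(-8)*(-51)) - 783/4 = (7 + 51 + 23256) - 783/4 = 23314 - 783/4 = 92473/4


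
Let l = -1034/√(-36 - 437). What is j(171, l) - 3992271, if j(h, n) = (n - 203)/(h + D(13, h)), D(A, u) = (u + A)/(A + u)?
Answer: -686670815/172 + 47*I*√473/3698 ≈ -3.9923e+6 + 0.27641*I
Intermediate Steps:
D(A, u) = 1 (D(A, u) = (A + u)/(A + u) = 1)
l = 94*I*√473/43 (l = -1034*(-I*√473/473) = -(-94)*I*√473/43 = 94*I*√473/43 ≈ 47.543*I)
j(h, n) = (-203 + n)/(1 + h) (j(h, n) = (n - 203)/(h + 1) = (-203 + n)/(1 + h))
j(171, l) - 3992271 = (-203 + 94*I*√473/43)/(1 + 171) - 3992271 = (-203 + 94*I*√473/43)/172 - 3992271 = (-203/172 + 47*I*√473/3698) - 3992271 = -686670815/172 + 47*I*√473/3698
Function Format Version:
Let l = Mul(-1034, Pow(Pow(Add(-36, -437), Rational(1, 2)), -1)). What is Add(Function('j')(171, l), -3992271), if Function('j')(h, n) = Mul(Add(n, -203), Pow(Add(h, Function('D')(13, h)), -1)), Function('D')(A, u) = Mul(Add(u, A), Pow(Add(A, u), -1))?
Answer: Add(Rational(-686670815, 172), Mul(Rational(47, 3698), I, Pow(473, Rational(1, 2)))) ≈ Add(-3.9923e+6, Mul(0.27641, I))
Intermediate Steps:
Function('D')(A, u) = 1 (Function('D')(A, u) = Mul(Add(A, u), Pow(Add(A, u), -1)) = 1)
l = Mul(Rational(94, 43), I, Pow(473, Rational(1, 2))) (l = Mul(-1034, Pow(Pow(-473, Rational(1, 2)), -1)) = Mul(-1034, Pow(Mul(I, Pow(473, Rational(1, 2))), -1)) = Mul(-1034, Mul(Rational(-1, 473), I, Pow(473, Rational(1, 2)))) = Mul(Rational(94, 43), I, Pow(473, Rational(1, 2))) ≈ Mul(47.543, I))
Function('j')(h, n) = Mul(Pow(Add(1, h), -1), Add(-203, n)) (Function('j')(h, n) = Mul(Add(n, -203), Pow(Add(h, 1), -1)) = Mul(Add(-203, n), Pow(Add(1, h), -1)) = Mul(Pow(Add(1, h), -1), Add(-203, n)))
Add(Function('j')(171, l), -3992271) = Add(Mul(Pow(Add(1, 171), -1), Add(-203, Mul(Rational(94, 43), I, Pow(473, Rational(1, 2))))), -3992271) = Add(Mul(Pow(172, -1), Add(-203, Mul(Rational(94, 43), I, Pow(473, Rational(1, 2))))), -3992271) = Add(Mul(Rational(1, 172), Add(-203, Mul(Rational(94, 43), I, Pow(473, Rational(1, 2))))), -3992271) = Add(Add(Rational(-203, 172), Mul(Rational(47, 3698), I, Pow(473, Rational(1, 2)))), -3992271) = Add(Rational(-686670815, 172), Mul(Rational(47, 3698), I, Pow(473, Rational(1, 2))))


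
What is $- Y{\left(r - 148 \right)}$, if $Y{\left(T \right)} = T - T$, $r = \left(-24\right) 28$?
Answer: $0$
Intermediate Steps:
$r = -672$
$Y{\left(T \right)} = 0$
$- Y{\left(r - 148 \right)} = \left(-1\right) 0 = 0$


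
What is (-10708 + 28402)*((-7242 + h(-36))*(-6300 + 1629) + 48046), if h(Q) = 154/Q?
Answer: 599745375693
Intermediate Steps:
(-10708 + 28402)*((-7242 + h(-36))*(-6300 + 1629) + 48046) = (-10708 + 28402)*((-7242 + 154/(-36))*(-6300 + 1629) + 48046) = 17694*((-7242 + 154*(-1/36))*(-4671) + 48046) = 17694*((-7242 - 77/18)*(-4671) + 48046) = 17694*(-130433/18*(-4671) + 48046) = 17694*(67694727/2 + 48046) = 17694*(67790819/2) = 599745375693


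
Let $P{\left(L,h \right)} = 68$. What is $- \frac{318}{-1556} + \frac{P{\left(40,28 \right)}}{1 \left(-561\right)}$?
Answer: $\frac{2135}{25674} \approx 0.083158$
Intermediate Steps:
$- \frac{318}{-1556} + \frac{P{\left(40,28 \right)}}{1 \left(-561\right)} = - \frac{318}{-1556} + \frac{68}{1 \left(-561\right)} = \left(-318\right) \left(- \frac{1}{1556}\right) + \frac{68}{-561} = \frac{159}{778} + 68 \left(- \frac{1}{561}\right) = \frac{159}{778} - \frac{4}{33} = \frac{2135}{25674}$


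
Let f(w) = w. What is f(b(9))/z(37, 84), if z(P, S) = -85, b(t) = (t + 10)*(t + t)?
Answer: -342/85 ≈ -4.0235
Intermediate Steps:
b(t) = 2*t*(10 + t) (b(t) = (10 + t)*(2*t) = 2*t*(10 + t))
f(b(9))/z(37, 84) = (2*9*(10 + 9))/(-85) = (2*9*19)*(-1/85) = 342*(-1/85) = -342/85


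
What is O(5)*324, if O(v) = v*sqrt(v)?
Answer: 1620*sqrt(5) ≈ 3622.4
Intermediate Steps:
O(v) = v**(3/2)
O(5)*324 = 5**(3/2)*324 = (5*sqrt(5))*324 = 1620*sqrt(5)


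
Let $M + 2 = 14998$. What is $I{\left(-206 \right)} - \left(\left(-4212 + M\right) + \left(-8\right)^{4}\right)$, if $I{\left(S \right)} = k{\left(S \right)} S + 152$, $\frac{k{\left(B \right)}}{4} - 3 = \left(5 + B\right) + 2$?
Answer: $146776$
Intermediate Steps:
$M = 14996$ ($M = -2 + 14998 = 14996$)
$k{\left(B \right)} = 40 + 4 B$ ($k{\left(B \right)} = 12 + 4 \left(\left(5 + B\right) + 2\right) = 12 + 4 \left(7 + B\right) = 12 + \left(28 + 4 B\right) = 40 + 4 B$)
$I{\left(S \right)} = 152 + S \left(40 + 4 S\right)$ ($I{\left(S \right)} = \left(40 + 4 S\right) S + 152 = S \left(40 + 4 S\right) + 152 = 152 + S \left(40 + 4 S\right)$)
$I{\left(-206 \right)} - \left(\left(-4212 + M\right) + \left(-8\right)^{4}\right) = \left(152 + 4 \left(-206\right) \left(10 - 206\right)\right) - \left(\left(-4212 + 14996\right) + \left(-8\right)^{4}\right) = \left(152 + 4 \left(-206\right) \left(-196\right)\right) - \left(10784 + 4096\right) = \left(152 + 161504\right) - 14880 = 161656 - 14880 = 146776$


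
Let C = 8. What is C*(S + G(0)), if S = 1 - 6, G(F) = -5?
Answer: -80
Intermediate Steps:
S = -5
C*(S + G(0)) = 8*(-5 - 5) = 8*(-10) = -80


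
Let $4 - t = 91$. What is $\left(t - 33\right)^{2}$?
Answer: $14400$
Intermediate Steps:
$t = -87$ ($t = 4 - 91 = -87$)
$\left(t - 33\right)^{2} = \left(-87 - 33\right)^{2} = \left(-120\right)^{2} = 14400$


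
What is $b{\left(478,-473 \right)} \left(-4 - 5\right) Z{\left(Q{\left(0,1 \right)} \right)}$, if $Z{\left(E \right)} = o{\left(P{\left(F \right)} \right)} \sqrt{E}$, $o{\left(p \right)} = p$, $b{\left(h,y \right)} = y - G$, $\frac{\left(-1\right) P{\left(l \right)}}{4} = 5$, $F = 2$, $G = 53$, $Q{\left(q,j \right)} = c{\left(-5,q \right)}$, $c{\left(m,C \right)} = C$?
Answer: $0$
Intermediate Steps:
$Q{\left(q,j \right)} = q$
$P{\left(l \right)} = -20$ ($P{\left(l \right)} = \left(-4\right) 5 = -20$)
$b{\left(h,y \right)} = -53 + y$ ($b{\left(h,y \right)} = y - 53 = -53 + y$)
$Z{\left(E \right)} = - 20 \sqrt{E}$
$b{\left(478,-473 \right)} \left(-4 - 5\right) Z{\left(Q{\left(0,1 \right)} \right)} = \left(-53 - 473\right) \left(-4 - 5\right) \left(- 20 \sqrt{0}\right) = - 526 \left(- 9 \left(\left(-20\right) 0\right)\right) = - 526 \left(\left(-9\right) 0\right) = \left(-526\right) 0 = 0$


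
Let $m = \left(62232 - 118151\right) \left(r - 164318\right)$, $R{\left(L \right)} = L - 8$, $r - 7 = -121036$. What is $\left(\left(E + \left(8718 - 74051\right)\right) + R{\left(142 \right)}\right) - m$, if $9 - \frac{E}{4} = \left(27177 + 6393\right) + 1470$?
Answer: $-15956524216$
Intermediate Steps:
$r = -121029$ ($r = 7 - 121036 = -121029$)
$R{\left(L \right)} = -8 + L$
$E = -140124$ ($E = 36 - 4 \left(\left(27177 + 6393\right) + 1470\right) = 36 - 4 \left(33570 + 1470\right) = 36 - 140160 = -140124$)
$m = 15956318893$ ($m = \left(62232 - 118151\right) \left(-121029 - 164318\right) = \left(-55919\right) \left(-285347\right) = 15956318893$)
$\left(\left(E + \left(8718 - 74051\right)\right) + R{\left(142 \right)}\right) - m = \left(\left(-140124 + \left(8718 - 74051\right)\right) + \left(-8 + 142\right)\right) - 15956318893 = \left(\left(-140124 - 65333\right) + 134\right) - 15956318893 = \left(-205457 + 134\right) - 15956318893 = -205323 - 15956318893 = -15956524216$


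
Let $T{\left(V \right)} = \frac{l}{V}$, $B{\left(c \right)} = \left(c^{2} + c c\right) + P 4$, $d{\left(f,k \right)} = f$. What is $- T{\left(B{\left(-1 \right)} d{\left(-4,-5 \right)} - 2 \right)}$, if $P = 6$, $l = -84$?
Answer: $- \frac{42}{53} \approx -0.79245$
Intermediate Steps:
$B{\left(c \right)} = 24 + 2 c^{2}$ ($B{\left(c \right)} = \left(c^{2} + c c\right) + 6 \cdot 4 = \left(c^{2} + c^{2}\right) + 24 = 2 c^{2} + 24 = 24 + 2 c^{2}$)
$T{\left(V \right)} = - \frac{84}{V}$
$- T{\left(B{\left(-1 \right)} d{\left(-4,-5 \right)} - 2 \right)} = - \frac{-84}{\left(24 + 2 \left(-1\right)^{2}\right) \left(-4\right) - 2} = - \frac{-84}{\left(24 + 2 \cdot 1\right) \left(-4\right) - 2} = - \frac{-84}{\left(24 + 2\right) \left(-4\right) - 2} = - \frac{-84}{26 \left(-4\right) - 2} = - \frac{-84}{-104 - 2} = - \frac{-84}{-106} = - \frac{\left(-84\right) \left(-1\right)}{106} = \left(-1\right) \frac{42}{53} = - \frac{42}{53}$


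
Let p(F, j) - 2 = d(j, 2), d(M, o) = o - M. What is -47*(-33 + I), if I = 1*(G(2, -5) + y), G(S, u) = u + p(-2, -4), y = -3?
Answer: 1551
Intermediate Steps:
p(F, j) = 4 - j (p(F, j) = 2 + (2 - j) = 4 - j)
G(S, u) = 8 + u (G(S, u) = u + (4 - 1*(-4)) = u + (4 + 4) = u + 8 = 8 + u)
I = 0 (I = 1*((8 - 5) - 3) = 1*(3 - 3) = 1*0 = 0)
-47*(-33 + I) = -47*(-33 + 0) = -47*(-33) = 1551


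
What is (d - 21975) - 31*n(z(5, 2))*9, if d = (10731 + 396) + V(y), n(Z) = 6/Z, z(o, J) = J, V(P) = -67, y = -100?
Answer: -11752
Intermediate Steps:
d = 11060 (d = (10731 + 396) - 67 = 11127 - 67 = 11060)
(d - 21975) - 31*n(z(5, 2))*9 = (11060 - 21975) - 186/2*9 = -10915 - 186/2*9 = -10915 - 31*3*9 = -10915 - 93*9 = -10915 - 837 = -11752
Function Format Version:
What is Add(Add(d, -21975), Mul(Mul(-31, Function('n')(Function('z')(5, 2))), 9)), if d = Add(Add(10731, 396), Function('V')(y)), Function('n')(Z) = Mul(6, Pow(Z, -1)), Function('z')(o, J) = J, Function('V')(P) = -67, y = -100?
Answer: -11752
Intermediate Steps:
d = 11060 (d = Add(Add(10731, 396), -67) = Add(11127, -67) = 11060)
Add(Add(d, -21975), Mul(Mul(-31, Function('n')(Function('z')(5, 2))), 9)) = Add(Add(11060, -21975), Mul(Mul(-31, Mul(6, Pow(2, -1))), 9)) = Add(-10915, Mul(Mul(-31, Mul(6, Rational(1, 2))), 9)) = Add(-10915, Mul(Mul(-31, 3), 9)) = Add(-10915, Mul(-93, 9)) = Add(-10915, -837) = -11752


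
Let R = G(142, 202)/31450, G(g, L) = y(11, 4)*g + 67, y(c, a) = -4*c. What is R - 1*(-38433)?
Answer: 1208711669/31450 ≈ 38433.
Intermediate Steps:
G(g, L) = 67 - 44*g (G(g, L) = (-4*11)*g + 67 = -44*g + 67 = 67 - 44*g)
R = -6181/31450 (R = (67 - 44*142)/31450 = (67 - 6248)*(1/31450) = -6181*1/31450 = -6181/31450 ≈ -0.19653)
R - 1*(-38433) = -6181/31450 - 1*(-38433) = -6181/31450 + 38433 = 1208711669/31450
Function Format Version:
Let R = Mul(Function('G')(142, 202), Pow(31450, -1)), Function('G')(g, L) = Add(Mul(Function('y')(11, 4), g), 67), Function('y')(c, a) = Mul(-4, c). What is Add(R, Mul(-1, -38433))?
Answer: Rational(1208711669, 31450) ≈ 38433.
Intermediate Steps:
Function('G')(g, L) = Add(67, Mul(-44, g)) (Function('G')(g, L) = Add(Mul(Mul(-4, 11), g), 67) = Add(Mul(-44, g), 67) = Add(67, Mul(-44, g)))
R = Rational(-6181, 31450) (R = Mul(Add(67, Mul(-44, 142)), Pow(31450, -1)) = Mul(Add(67, -6248), Rational(1, 31450)) = Mul(-6181, Rational(1, 31450)) = Rational(-6181, 31450) ≈ -0.19653)
Add(R, Mul(-1, -38433)) = Add(Rational(-6181, 31450), Mul(-1, -38433)) = Add(Rational(-6181, 31450), 38433) = Rational(1208711669, 31450)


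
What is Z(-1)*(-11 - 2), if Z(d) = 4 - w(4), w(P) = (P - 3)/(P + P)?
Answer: -403/8 ≈ -50.375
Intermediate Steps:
w(P) = (-3 + P)/(2*P) (w(P) = (-3 + P)/((2*P)) = (-3 + P)*(1/(2*P)) = (-3 + P)/(2*P))
Z(d) = 31/8 (Z(d) = 4 - (-3 + 4)/(2*4) = 4 - 1/(2*4) = 4 - 1*⅛ = 4 - ⅛ = 31/8)
Z(-1)*(-11 - 2) = 31*(-11 - 2)/8 = (31/8)*(-13) = -403/8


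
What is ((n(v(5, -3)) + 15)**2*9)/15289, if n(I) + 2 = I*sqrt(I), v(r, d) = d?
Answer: 1278/15289 - 702*I*sqrt(3)/15289 ≈ 0.08359 - 0.079528*I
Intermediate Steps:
n(I) = -2 + I**(3/2) (n(I) = -2 + I*sqrt(I) = -2 + I**(3/2))
((n(v(5, -3)) + 15)**2*9)/15289 = (((-2 + (-3)**(3/2)) + 15)**2*9)/15289 = (((-2 - 3*I*sqrt(3)) + 15)**2*9)*(1/15289) = ((13 - 3*I*sqrt(3))**2*9)*(1/15289) = (9*(13 - 3*I*sqrt(3))**2)*(1/15289) = 9*(13 - 3*I*sqrt(3))**2/15289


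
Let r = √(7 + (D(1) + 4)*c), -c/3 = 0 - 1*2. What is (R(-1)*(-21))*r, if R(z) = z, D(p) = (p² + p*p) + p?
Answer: 147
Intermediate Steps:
D(p) = p + 2*p² (D(p) = (p² + p²) + p = 2*p² + p = p + 2*p²)
c = 6 (c = -3*(0 - 1*2) = -3*(0 - 2) = -3*(-2) = 6)
r = 7 (r = √(7 + (1*(1 + 2*1) + 4)*6) = √(7 + (1*(1 + 2) + 4)*6) = √(7 + (1*3 + 4)*6) = √(7 + (3 + 4)*6) = √(7 + 7*6) = √(7 + 42) = √49 = 7)
(R(-1)*(-21))*r = -1*(-21)*7 = 21*7 = 147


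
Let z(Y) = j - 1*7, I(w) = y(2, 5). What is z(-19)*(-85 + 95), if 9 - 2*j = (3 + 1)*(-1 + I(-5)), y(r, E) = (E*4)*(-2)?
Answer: 795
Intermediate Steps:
y(r, E) = -8*E (y(r, E) = (4*E)*(-2) = -8*E)
I(w) = -40 (I(w) = -8*5 = -40)
j = 173/2 (j = 9/2 - (3 + 1)*(-1 - 40)/2 = 9/2 - 2*(-41) = 9/2 - ½*(-164) = 9/2 + 82 = 173/2 ≈ 86.500)
z(Y) = 159/2 (z(Y) = 173/2 - 1*7 = 173/2 - 7 = 159/2)
z(-19)*(-85 + 95) = 159*(-85 + 95)/2 = (159/2)*10 = 795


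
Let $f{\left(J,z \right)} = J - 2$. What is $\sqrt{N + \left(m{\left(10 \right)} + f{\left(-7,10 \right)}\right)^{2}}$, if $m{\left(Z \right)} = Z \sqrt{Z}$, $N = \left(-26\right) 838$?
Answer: $i \sqrt{20707 + 180 \sqrt{10}} \approx 145.86 i$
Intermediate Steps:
$f{\left(J,z \right)} = -2 + J$
$N = -21788$
$m{\left(Z \right)} = Z^{\frac{3}{2}}$
$\sqrt{N + \left(m{\left(10 \right)} + f{\left(-7,10 \right)}\right)^{2}} = \sqrt{-21788 + \left(10^{\frac{3}{2}} - 9\right)^{2}} = \sqrt{-21788 + \left(10 \sqrt{10} - 9\right)^{2}} = \sqrt{-21788 + \left(-9 + 10 \sqrt{10}\right)^{2}}$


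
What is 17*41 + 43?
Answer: 740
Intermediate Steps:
17*41 + 43 = 697 + 43 = 740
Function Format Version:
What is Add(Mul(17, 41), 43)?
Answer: 740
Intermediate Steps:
Add(Mul(17, 41), 43) = Add(697, 43) = 740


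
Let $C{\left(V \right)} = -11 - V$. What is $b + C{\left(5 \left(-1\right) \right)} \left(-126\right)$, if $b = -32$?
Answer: $724$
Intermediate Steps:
$b + C{\left(5 \left(-1\right) \right)} \left(-126\right) = -32 + \left(-11 - 5 \left(-1\right)\right) \left(-126\right) = -32 + \left(-11 - -5\right) \left(-126\right) = -32 + \left(-11 + 5\right) \left(-126\right) = -32 - -756 = -32 + 756 = 724$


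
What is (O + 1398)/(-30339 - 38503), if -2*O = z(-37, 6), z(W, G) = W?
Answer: -2833/137684 ≈ -0.020576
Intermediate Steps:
O = 37/2 (O = -½*(-37) = 37/2 ≈ 18.500)
(O + 1398)/(-30339 - 38503) = (37/2 + 1398)/(-30339 - 38503) = (2833/2)/(-68842) = (2833/2)*(-1/68842) = -2833/137684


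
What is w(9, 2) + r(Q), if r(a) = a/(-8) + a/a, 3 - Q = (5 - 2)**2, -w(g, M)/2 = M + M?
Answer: -25/4 ≈ -6.2500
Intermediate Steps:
w(g, M) = -4*M (w(g, M) = -2*(M + M) = -4*M)
Q = -6 (Q = 3 - (5 - 2)**2 = 3 - 1*3**2 = 3 - 1*9 = 3 - 9 = -6)
r(a) = 1 - a/8 (r(a) = a*(-1/8) + 1 = -a/8 + 1 = 1 - a/8)
w(9, 2) + r(Q) = -4*2 + (1 - 1/8*(-6)) = -8 + (1 + 3/4) = -8 + 7/4 = -25/4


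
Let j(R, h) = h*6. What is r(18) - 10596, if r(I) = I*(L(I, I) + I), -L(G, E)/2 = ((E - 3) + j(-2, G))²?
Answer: -554916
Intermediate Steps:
j(R, h) = 6*h
L(G, E) = -2*(-3 + E + 6*G)² (L(G, E) = -2*((E - 3) + 6*G)² = -2*((-3 + E) + 6*G)² = -2*(-3 + E + 6*G)²)
r(I) = I*(I - 2*(-3 + 7*I)²) (r(I) = I*(-2*(-3 + I + 6*I)² + I) = I*(-2*(-3 + 7*I)² + I) = I*(I - 2*(-3 + 7*I)²))
r(18) - 10596 = 18*(18 - 2*(-3 + 7*18)²) - 10596 = 18*(18 - 2*(-3 + 126)²) - 10596 = 18*(18 - 2*123²) - 10596 = 18*(18 - 2*15129) - 10596 = 18*(18 - 30258) - 10596 = 18*(-30240) - 10596 = -544320 - 10596 = -554916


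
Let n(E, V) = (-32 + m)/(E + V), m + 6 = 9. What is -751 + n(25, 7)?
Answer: -24061/32 ≈ -751.91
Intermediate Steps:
m = 3 (m = -6 + 9 = 3)
n(E, V) = -29/(E + V) (n(E, V) = (-32 + 3)/(E + V) = -29/(E + V))
-751 + n(25, 7) = -751 - 29/(25 + 7) = -751 - 29/32 = -24061/32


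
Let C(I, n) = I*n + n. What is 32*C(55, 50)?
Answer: 89600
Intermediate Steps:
C(I, n) = n + I*n
32*C(55, 50) = 32*(50*(1 + 55)) = 32*(50*56) = 32*2800 = 89600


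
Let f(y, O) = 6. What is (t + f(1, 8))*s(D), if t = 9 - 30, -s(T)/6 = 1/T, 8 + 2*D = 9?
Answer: 180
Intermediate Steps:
D = ½ (D = -4 + (½)*9 = -4 + 9/2 = ½ ≈ 0.50000)
s(T) = -6/T
t = -21
(t + f(1, 8))*s(D) = (-21 + 6)*(-6/½) = -(-90)*2 = -15*(-12) = 180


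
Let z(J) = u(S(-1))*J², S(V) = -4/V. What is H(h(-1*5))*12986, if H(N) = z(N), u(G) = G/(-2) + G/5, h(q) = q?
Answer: -389580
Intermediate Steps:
u(G) = -3*G/10 (u(G) = G*(-½) + G*(⅕) = -G/2 + G/5 = -3*G/10)
z(J) = -6*J²/5 (z(J) = (-(-6)/(5*(-1)))*J² = (-(-6)*(-1)/5)*J² = (-3/10*4)*J² = -6*J²/5)
H(N) = -6*N²/5
H(h(-1*5))*12986 = -6*(-1*5)²/5*12986 = -6/5*(-5)²*12986 = -6/5*25*12986 = -30*12986 = -389580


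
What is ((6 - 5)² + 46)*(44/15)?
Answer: 2068/15 ≈ 137.87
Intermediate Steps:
((6 - 5)² + 46)*(44/15) = (1² + 46)*(44*(1/15)) = (1 + 46)*(44/15) = 47*(44/15) = 2068/15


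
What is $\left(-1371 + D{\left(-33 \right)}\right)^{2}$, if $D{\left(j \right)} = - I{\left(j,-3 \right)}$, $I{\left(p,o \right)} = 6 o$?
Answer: $1830609$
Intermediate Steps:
$D{\left(j \right)} = 18$ ($D{\left(j \right)} = - 6 \left(-3\right) = \left(-1\right) \left(-18\right) = 18$)
$\left(-1371 + D{\left(-33 \right)}\right)^{2} = \left(-1371 + 18\right)^{2} = \left(-1353\right)^{2} = 1830609$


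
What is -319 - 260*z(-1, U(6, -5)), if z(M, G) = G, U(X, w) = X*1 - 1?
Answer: -1619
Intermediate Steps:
U(X, w) = -1 + X (U(X, w) = X - 1 = -1 + X)
-319 - 260*z(-1, U(6, -5)) = -319 - 260*(-1 + 6) = -319 - 260*5 = -319 - 1300 = -1619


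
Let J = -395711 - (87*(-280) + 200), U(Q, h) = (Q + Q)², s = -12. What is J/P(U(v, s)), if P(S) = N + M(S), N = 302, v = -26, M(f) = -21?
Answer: -371551/281 ≈ -1322.2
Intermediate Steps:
U(Q, h) = 4*Q² (U(Q, h) = (2*Q)² = 4*Q²)
P(S) = 281 (P(S) = 302 - 21 = 281)
J = -371551 (J = -395711 - (-24360 + 200) = -395711 - 1*(-24160) = -395711 + 24160 = -371551)
J/P(U(v, s)) = -371551/281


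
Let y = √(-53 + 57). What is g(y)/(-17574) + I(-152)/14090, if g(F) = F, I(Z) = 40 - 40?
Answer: -1/8787 ≈ -0.00011380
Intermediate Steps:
y = 2 (y = √4 = 2)
I(Z) = 0
g(y)/(-17574) + I(-152)/14090 = 2/(-17574) + 0/14090 = 2*(-1/17574) + 0*(1/14090) = -1/8787 + 0 = -1/8787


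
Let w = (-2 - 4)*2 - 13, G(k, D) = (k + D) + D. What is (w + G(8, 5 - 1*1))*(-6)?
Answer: 54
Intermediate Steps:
G(k, D) = k + 2*D (G(k, D) = (D + k) + D = k + 2*D)
w = -25 (w = -6*2 - 13 = -12 - 13 = -25)
(w + G(8, 5 - 1*1))*(-6) = (-25 + (8 + 2*(5 - 1*1)))*(-6) = (-25 + (8 + 2*(5 - 1)))*(-6) = (-25 + (8 + 2*4))*(-6) = (-25 + (8 + 8))*(-6) = (-25 + 16)*(-6) = -9*(-6) = 54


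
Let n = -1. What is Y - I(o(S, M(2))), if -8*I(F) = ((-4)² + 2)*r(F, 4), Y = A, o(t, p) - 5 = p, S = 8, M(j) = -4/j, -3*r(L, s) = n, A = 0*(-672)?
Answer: ¾ ≈ 0.75000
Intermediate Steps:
A = 0
r(L, s) = ⅓ (r(L, s) = -⅓*(-1) = ⅓)
o(t, p) = 5 + p
Y = 0
I(F) = -¾ (I(F) = -((-4)² + 2)/(8*3) = -(16 + 2)/(8*3) = -9/(4*3) = -⅛*6 = -¾)
Y - I(o(S, M(2))) = 0 - 1*(-¾) = 0 + ¾ = ¾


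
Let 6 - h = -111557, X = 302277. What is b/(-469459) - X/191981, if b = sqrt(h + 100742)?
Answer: -17781/11293 - sqrt(212305)/469459 ≈ -1.5755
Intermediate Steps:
h = 111563 (h = 6 - 1*(-111557) = 6 + 111557 = 111563)
b = sqrt(212305) (b = sqrt(111563 + 100742) = sqrt(212305) ≈ 460.77)
b/(-469459) - X/191981 = sqrt(212305)/(-469459) - 1*302277/191981 = sqrt(212305)*(-1/469459) - 302277*1/191981 = -sqrt(212305)/469459 - 17781/11293 = -17781/11293 - sqrt(212305)/469459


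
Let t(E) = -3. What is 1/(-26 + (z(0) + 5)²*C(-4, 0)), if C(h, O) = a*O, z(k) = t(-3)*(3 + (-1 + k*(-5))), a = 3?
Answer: -1/26 ≈ -0.038462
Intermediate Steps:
z(k) = -6 + 15*k (z(k) = -3*(3 + (-1 + k*(-5))) = -3*(3 + (-1 - 5*k)) = -3*(2 - 5*k) = -6 + 15*k)
C(h, O) = 3*O
1/(-26 + (z(0) + 5)²*C(-4, 0)) = 1/(-26 + ((-6 + 15*0) + 5)²*(3*0)) = 1/(-26 + ((-6 + 0) + 5)²*0) = 1/(-26 + (-6 + 5)²*0) = 1/(-26 + (-1)²*0) = 1/(-26 + 1*0) = 1/(-26 + 0) = 1/(-26) = -1/26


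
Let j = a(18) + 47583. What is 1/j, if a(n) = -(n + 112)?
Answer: 1/47453 ≈ 2.1073e-5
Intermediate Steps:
a(n) = -112 - n (a(n) = -(112 + n) = -112 - n)
j = 47453 (j = (-112 - 1*18) + 47583 = (-112 - 18) + 47583 = -130 + 47583 = 47453)
1/j = 1/47453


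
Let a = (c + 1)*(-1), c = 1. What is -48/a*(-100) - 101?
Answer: -2501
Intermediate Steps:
a = -2 (a = (1 + 1)*(-1) = 2*(-1) = -2)
-48/a*(-100) - 101 = -48/(-2)*(-100) - 101 = -48*(-½)*(-100) - 101 = 24*(-100) - 101 = -2400 - 101 = -2501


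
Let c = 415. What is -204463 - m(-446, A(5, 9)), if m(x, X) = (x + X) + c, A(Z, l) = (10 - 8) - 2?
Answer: -204432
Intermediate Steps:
A(Z, l) = 0 (A(Z, l) = 2 - 2 = 0)
m(x, X) = 415 + X + x (m(x, X) = (x + X) + 415 = (X + x) + 415 = 415 + X + x)
-204463 - m(-446, A(5, 9)) = -204463 - (415 + 0 - 446) = -204463 - 1*(-31) = -204463 + 31 = -204432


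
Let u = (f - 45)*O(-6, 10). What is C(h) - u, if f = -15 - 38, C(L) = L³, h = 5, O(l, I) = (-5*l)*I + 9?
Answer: 30407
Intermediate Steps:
O(l, I) = 9 - 5*I*l (O(l, I) = -5*I*l + 9 = 9 - 5*I*l)
f = -53
u = -30282 (u = (-53 - 45)*(9 - 5*10*(-6)) = -98*(9 + 300) = -98*309 = -30282)
C(h) - u = 5³ - 1*(-30282) = 125 + 30282 = 30407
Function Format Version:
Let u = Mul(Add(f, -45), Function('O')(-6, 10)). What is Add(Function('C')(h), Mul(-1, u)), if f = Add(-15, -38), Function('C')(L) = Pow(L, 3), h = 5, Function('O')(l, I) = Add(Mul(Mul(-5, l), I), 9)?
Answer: 30407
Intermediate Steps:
Function('O')(l, I) = Add(9, Mul(-5, I, l)) (Function('O')(l, I) = Add(Mul(-5, I, l), 9) = Add(9, Mul(-5, I, l)))
f = -53
u = -30282 (u = Mul(Add(-53, -45), Add(9, Mul(-5, 10, -6))) = Mul(-98, Add(9, 300)) = Mul(-98, 309) = -30282)
Add(Function('C')(h), Mul(-1, u)) = Add(Pow(5, 3), Mul(-1, -30282)) = Add(125, 30282) = 30407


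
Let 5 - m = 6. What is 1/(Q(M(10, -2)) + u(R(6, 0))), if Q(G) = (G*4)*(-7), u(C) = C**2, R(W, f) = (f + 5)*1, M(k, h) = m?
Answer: 1/53 ≈ 0.018868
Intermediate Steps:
m = -1 (m = 5 - 1*6 = 5 - 6 = -1)
M(k, h) = -1
R(W, f) = 5 + f (R(W, f) = (5 + f)*1 = 5 + f)
Q(G) = -28*G (Q(G) = (4*G)*(-7) = -28*G)
1/(Q(M(10, -2)) + u(R(6, 0))) = 1/(-28*(-1) + (5 + 0)**2) = 1/(28 + 5**2) = 1/(28 + 25) = 1/53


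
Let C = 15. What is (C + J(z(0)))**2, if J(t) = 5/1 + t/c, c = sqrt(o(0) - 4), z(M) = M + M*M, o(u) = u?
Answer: 400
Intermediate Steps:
z(M) = M + M**2
c = 2*I (c = sqrt(0 - 4) = sqrt(-4) = 2*I ≈ 2.0*I)
J(t) = 5 - I*t/2 (J(t) = 5/1 + t/((2*I)) = 5*1 + t*(-I/2) = 5 - I*t/2)
(C + J(z(0)))**2 = (15 + (5 - I*0*(1 + 0)/2))**2 = (15 + (5 - I*0*1/2))**2 = (15 + (5 - 1/2*I*0))**2 = (15 + (5 + 0))**2 = (15 + 5)**2 = 20**2 = 400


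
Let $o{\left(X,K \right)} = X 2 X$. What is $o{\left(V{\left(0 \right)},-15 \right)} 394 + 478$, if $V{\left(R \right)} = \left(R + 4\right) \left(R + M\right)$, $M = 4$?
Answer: $202206$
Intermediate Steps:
$V{\left(R \right)} = \left(4 + R\right)^{2}$ ($V{\left(R \right)} = \left(R + 4\right) \left(R + 4\right) = \left(4 + R\right) \left(4 + R\right) = \left(4 + R\right)^{2}$)
$o{\left(X,K \right)} = 2 X^{2}$ ($o{\left(X,K \right)} = 2 X X = 2 X^{2}$)
$o{\left(V{\left(0 \right)},-15 \right)} 394 + 478 = 2 \left(16 + 0^{2} + 8 \cdot 0\right)^{2} \cdot 394 + 478 = 2 \left(16 + 0 + 0\right)^{2} \cdot 394 + 478 = 2 \cdot 16^{2} \cdot 394 + 478 = 2 \cdot 256 \cdot 394 + 478 = 512 \cdot 394 + 478 = 201728 + 478 = 202206$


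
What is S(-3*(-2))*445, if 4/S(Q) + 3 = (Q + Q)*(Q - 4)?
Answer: 1780/21 ≈ 84.762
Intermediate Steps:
S(Q) = 4/(-3 + 2*Q*(-4 + Q)) (S(Q) = 4/(-3 + (Q + Q)*(Q - 4)) = 4/(-3 + (2*Q)*(-4 + Q)) = 4/(-3 + 2*Q*(-4 + Q)))
S(-3*(-2))*445 = (4/(-3 - (-24)*(-2) + 2*(-3*(-2))²))*445 = (4/(-3 - 8*6 + 2*6²))*445 = (4/(-3 - 48 + 2*36))*445 = (4/(-3 - 48 + 72))*445 = (4/21)*445 = 1780/21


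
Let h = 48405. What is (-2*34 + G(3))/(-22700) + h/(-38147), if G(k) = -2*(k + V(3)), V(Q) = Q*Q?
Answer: -273820994/216484225 ≈ -1.2649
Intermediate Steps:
V(Q) = Q²
G(k) = -18 - 2*k (G(k) = -2*(k + 3²) = -2*(k + 9) = -2*(9 + k) = -18 - 2*k)
(-2*34 + G(3))/(-22700) + h/(-38147) = (-2*34 + (-18 - 2*3))/(-22700) + 48405/(-38147) = (-68 + (-18 - 6))*(-1/22700) + 48405*(-1/38147) = (-68 - 24)*(-1/22700) - 48405/38147 = -92*(-1/22700) - 48405/38147 = 23/5675 - 48405/38147 = -273820994/216484225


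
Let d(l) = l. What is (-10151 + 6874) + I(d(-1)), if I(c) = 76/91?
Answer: -298131/91 ≈ -3276.2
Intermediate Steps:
I(c) = 76/91 (I(c) = 76*(1/91) = 76/91)
(-10151 + 6874) + I(d(-1)) = (-10151 + 6874) + 76/91 = -3277 + 76/91 = -298131/91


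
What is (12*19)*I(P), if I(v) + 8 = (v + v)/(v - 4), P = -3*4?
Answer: -1482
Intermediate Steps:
P = -12
I(v) = -8 + 2*v/(-4 + v) (I(v) = -8 + (v + v)/(v - 4) = -8 + (2*v)/(-4 + v) = -8 + 2*v/(-4 + v))
(12*19)*I(P) = (12*19)*(2*(16 - 3*(-12))/(-4 - 12)) = 228*(2*(16 + 36)/(-16)) = 228*(2*(-1/16)*52) = 228*(-13/2) = -1482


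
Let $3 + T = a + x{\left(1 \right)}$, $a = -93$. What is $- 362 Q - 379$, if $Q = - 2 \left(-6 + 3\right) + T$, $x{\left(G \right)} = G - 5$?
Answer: $33649$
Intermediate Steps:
$x{\left(G \right)} = -5 + G$ ($x{\left(G \right)} = G - 5 = -5 + G$)
$T = -100$ ($T = -3 + \left(-93 + \left(-5 + 1\right)\right) = -3 - 97 = -100$)
$Q = -94$ ($Q = - 2 \left(-6 + 3\right) - 100 = \left(-2\right) \left(-3\right) - 100 = 6 - 100 = -94$)
$- 362 Q - 379 = \left(-362\right) \left(-94\right) - 379 = 34028 - 379 = 33649$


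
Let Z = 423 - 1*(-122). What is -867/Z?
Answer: -867/545 ≈ -1.5908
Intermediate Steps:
Z = 545 (Z = 423 + 122 = 545)
-867/Z = -867/545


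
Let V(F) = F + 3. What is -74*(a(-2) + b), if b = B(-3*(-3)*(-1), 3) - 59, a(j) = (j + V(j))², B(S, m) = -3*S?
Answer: 2294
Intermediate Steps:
V(F) = 3 + F
a(j) = (3 + 2*j)² (a(j) = (j + (3 + j))² = (3 + 2*j)²)
b = -32 (b = -3*(-3*(-3))*(-1) - 59 = -27*(-1) - 59 = -3*(-9) - 59 = 27 - 59 = -32)
-74*(a(-2) + b) = -74*((3 + 2*(-2))² - 32) = -74*((3 - 4)² - 32) = -74*((-1)² - 32) = -74*(1 - 32) = -74*(-31) = 2294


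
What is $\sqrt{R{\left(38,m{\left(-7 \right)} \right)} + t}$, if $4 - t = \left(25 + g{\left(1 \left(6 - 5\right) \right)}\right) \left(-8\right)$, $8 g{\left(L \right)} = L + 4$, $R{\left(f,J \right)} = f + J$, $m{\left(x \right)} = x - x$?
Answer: $\sqrt{247} \approx 15.716$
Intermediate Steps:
$m{\left(x \right)} = 0$
$R{\left(f,J \right)} = J + f$
$g{\left(L \right)} = \frac{1}{2} + \frac{L}{8}$ ($g{\left(L \right)} = \frac{L + 4}{8} = \frac{4 + L}{8} = \frac{1}{2} + \frac{L}{8}$)
$t = 209$ ($t = 4 - \left(25 + \left(\frac{1}{2} + \frac{1 \left(6 - 5\right)}{8}\right)\right) \left(-8\right) = 4 - \left(25 + \left(\frac{1}{2} + \frac{1 \cdot 1}{8}\right)\right) \left(-8\right) = 4 - \left(25 + \left(\frac{1}{2} + \frac{1}{8} \cdot 1\right)\right) \left(-8\right) = 4 - \left(25 + \left(\frac{1}{2} + \frac{1}{8}\right)\right) \left(-8\right) = 4 - \left(25 + \frac{5}{8}\right) \left(-8\right) = 4 - \frac{205}{8} \left(-8\right) = 4 - -205 = 4 + 205 = 209$)
$\sqrt{R{\left(38,m{\left(-7 \right)} \right)} + t} = \sqrt{\left(0 + 38\right) + 209} = \sqrt{38 + 209} = \sqrt{247}$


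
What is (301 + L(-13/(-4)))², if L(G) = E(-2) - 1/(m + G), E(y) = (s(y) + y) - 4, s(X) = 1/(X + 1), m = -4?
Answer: 784996/9 ≈ 87222.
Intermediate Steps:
s(X) = 1/(1 + X)
E(y) = -4 + y + 1/(1 + y) (E(y) = (1/(1 + y) + y) - 4 = (y + 1/(1 + y)) - 4 = -4 + y + 1/(1 + y))
L(G) = -7 - 1/(-4 + G) (L(G) = (1 + (1 - 2)*(-4 - 2))/(1 - 2) - 1/(-4 + G) = (1 - 1*(-6))/(-1) - 1/(-4 + G) = -(1 + 6) - 1/(-4 + G) = -1*7 - 1/(-4 + G) = -7 - 1/(-4 + G))
(301 + L(-13/(-4)))² = (301 + (27 - (-91)/(-4))/(-4 - 13/(-4)))² = (301 + (27 - (-91)*(-1)/4)/(-4 - 13*(-¼)))² = (301 + (27 - 7*13/4)/(-4 + 13/4))² = (301 + (27 - 91/4)/(-¾))² = (301 - 4/3*17/4)² = (301 - 17/3)² = (886/3)² = 784996/9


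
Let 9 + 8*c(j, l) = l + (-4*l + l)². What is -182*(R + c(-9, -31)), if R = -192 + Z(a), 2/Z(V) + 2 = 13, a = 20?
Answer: -7081529/44 ≈ -1.6094e+5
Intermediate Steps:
Z(V) = 2/11 (Z(V) = 2/(-2 + 13) = 2/11)
R = -2110/11 (R = -192 + 2/11 = -2110/11 ≈ -191.82)
c(j, l) = -9/8 + l/8 + 9*l²/8 (c(j, l) = -9/8 + (l + (-4*l + l)²)/8 = -9/8 + (l + (-3*l)²)/8 = -9/8 + (l + 9*l²)/8 = -9/8 + (l/8 + 9*l²/8) = -9/8 + l/8 + 9*l²/8)
-182*(R + c(-9, -31)) = -182*(-2110/11 + (-9/8 + (⅛)*(-31) + (9/8)*(-31)²)) = -182*(-2110/11 + (-9/8 - 31/8 + (9/8)*961)) = -182*(-2110/11 + (-9/8 - 31/8 + 8649/8)) = -182*(-2110/11 + 8609/8) = -182*77819/88 = -7081529/44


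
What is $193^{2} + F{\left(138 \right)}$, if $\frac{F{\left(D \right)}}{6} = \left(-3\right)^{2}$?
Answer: $37303$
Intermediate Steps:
$F{\left(D \right)} = 54$ ($F{\left(D \right)} = 6 \left(-3\right)^{2} = 6 \cdot 9 = 54$)
$193^{2} + F{\left(138 \right)} = 193^{2} + 54 = 37249 + 54 = 37303$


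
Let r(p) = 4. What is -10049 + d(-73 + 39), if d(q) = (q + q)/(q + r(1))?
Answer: -150701/15 ≈ -10047.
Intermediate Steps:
d(q) = 2*q/(4 + q) (d(q) = (q + q)/(q + 4) = (2*q)/(4 + q) = 2*q/(4 + q))
-10049 + d(-73 + 39) = -10049 + 2*(-73 + 39)/(4 + (-73 + 39)) = -10049 + 2*(-34)/(4 - 34) = -10049 + 2*(-34)/(-30) = -10049 + 2*(-34)*(-1/30) = -10049 + 34/15 = -150701/15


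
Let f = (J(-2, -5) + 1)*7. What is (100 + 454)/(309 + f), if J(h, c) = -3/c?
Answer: 2770/1601 ≈ 1.7302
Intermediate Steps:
f = 56/5 (f = (-3/(-5) + 1)*7 = (-3*(-1/5) + 1)*7 = (3/5 + 1)*7 = (8/5)*7 = 56/5 ≈ 11.200)
(100 + 454)/(309 + f) = (100 + 454)/(309 + 56/5) = 554/(1601/5) = 554*(5/1601) = 2770/1601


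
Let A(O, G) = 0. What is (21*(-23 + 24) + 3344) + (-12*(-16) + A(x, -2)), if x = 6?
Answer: 3557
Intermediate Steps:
(21*(-23 + 24) + 3344) + (-12*(-16) + A(x, -2)) = (21*(-23 + 24) + 3344) + (-12*(-16) + 0) = (21*1 + 3344) + (192 + 0) = (21 + 3344) + 192 = 3365 + 192 = 3557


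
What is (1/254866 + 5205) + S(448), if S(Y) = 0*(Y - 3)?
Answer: 1326577531/254866 ≈ 5205.0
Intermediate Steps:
S(Y) = 0 (S(Y) = 0*(-3 + Y) = 0)
(1/254866 + 5205) + S(448) = (1/254866 + 5205) + 0 = 1326577531/254866 + 0 = 1326577531/254866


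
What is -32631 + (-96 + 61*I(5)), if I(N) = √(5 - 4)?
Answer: -32666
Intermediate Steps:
I(N) = 1 (I(N) = √1 = 1)
-32631 + (-96 + 61*I(5)) = -32631 + (-96 + 61*1) = -32631 + (-96 + 61) = -32631 - 35 = -32666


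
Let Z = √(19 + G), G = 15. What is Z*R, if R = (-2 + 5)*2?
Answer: 6*√34 ≈ 34.986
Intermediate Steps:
Z = √34 (Z = √(19 + 15) = √34 ≈ 5.8309)
R = 6 (R = 3*2 = 6)
Z*R = √34*6 = 6*√34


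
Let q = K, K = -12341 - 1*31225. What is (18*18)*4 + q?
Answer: -42270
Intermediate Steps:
K = -43566 (K = -12341 - 31225 = -43566)
q = -43566
(18*18)*4 + q = (18*18)*4 - 43566 = 324*4 - 43566 = 1296 - 43566 = -42270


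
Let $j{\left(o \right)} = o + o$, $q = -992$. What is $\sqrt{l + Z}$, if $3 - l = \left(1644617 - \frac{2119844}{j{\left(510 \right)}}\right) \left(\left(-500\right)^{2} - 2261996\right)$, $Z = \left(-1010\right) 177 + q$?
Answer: $\frac{\sqrt{214893394791289545}}{255} \approx 1.8179 \cdot 10^{6}$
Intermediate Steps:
$j{\left(o \right)} = 2 o$
$Z = -179762$ ($Z = \left(-1010\right) 177 - 992 = -178770 - 992 = -179762$)
$l = \frac{842719241099269}{255}$ ($l = 3 - \left(1644617 - \frac{2119844}{2 \cdot 510}\right) \left(\left(-500\right)^{2} - 2261996\right) = 3 - \left(1644617 - \frac{2119844}{1020}\right) \left(250000 - 2261996\right) = 3 - \left(1644617 - \frac{529961}{255}\right) \left(-2011996\right) = 3 - \frac{418847374}{255} \left(-2011996\right) = 3 - - \frac{842719241098504}{255} = 3 + \frac{842719241098504}{255} = \frac{842719241099269}{255} \approx 3.3048 \cdot 10^{12}$)
$\sqrt{l + Z} = \sqrt{\frac{842719241099269}{255} - 179762} = \sqrt{\frac{842719195259959}{255}} = \frac{\sqrt{214893394791289545}}{255}$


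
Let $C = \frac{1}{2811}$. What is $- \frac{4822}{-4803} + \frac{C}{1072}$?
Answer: $\frac{1614509003}{1608146864} \approx 1.004$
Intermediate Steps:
$C = \frac{1}{2811} \approx 0.00035575$
$- \frac{4822}{-4803} + \frac{C}{1072} = - \frac{4822}{-4803} + \frac{1}{2811 \cdot 1072} = \left(-4822\right) \left(- \frac{1}{4803}\right) + \frac{1}{2811} \cdot \frac{1}{1072} = \frac{4822}{4803} + \frac{1}{3013392} = \frac{1614509003}{1608146864}$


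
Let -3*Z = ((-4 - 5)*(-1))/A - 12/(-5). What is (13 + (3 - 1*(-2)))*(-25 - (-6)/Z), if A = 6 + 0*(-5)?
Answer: -6930/13 ≈ -533.08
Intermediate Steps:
A = 6 (A = 6 + 0 = 6)
Z = -13/10 (Z = -(((-4 - 5)*(-1))/6 - 12/(-5))/3 = -(-9*(-1)*(⅙) - 12*(-⅕))/3 = -(9*(⅙) + 12/5)/3 = -(3/2 + 12/5)/3 = -⅓*39/10 = -13/10 ≈ -1.3000)
(13 + (3 - 1*(-2)))*(-25 - (-6)/Z) = (13 + (3 - 1*(-2)))*(-25 - (-6)/(-13/10)) = (13 + (3 + 2))*(-25 - (-6)*(-10)/13) = (13 + 5)*(-25 - 1*60/13) = 18*(-25 - 60/13) = 18*(-385/13) = -6930/13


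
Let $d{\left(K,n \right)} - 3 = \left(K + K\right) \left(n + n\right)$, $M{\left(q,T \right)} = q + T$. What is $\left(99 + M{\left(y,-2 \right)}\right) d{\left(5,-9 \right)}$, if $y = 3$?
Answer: $-17700$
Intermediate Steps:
$M{\left(q,T \right)} = T + q$
$d{\left(K,n \right)} = 3 + 4 K n$ ($d{\left(K,n \right)} = 3 + \left(K + K\right) \left(n + n\right) = 3 + 2 K 2 n = 3 + 4 K n$)
$\left(99 + M{\left(y,-2 \right)}\right) d{\left(5,-9 \right)} = \left(99 + \left(-2 + 3\right)\right) \left(3 + 4 \cdot 5 \left(-9\right)\right) = \left(99 + 1\right) \left(3 - 180\right) = 100 \left(-177\right) = -17700$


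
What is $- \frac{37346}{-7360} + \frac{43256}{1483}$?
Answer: $\frac{186874139}{5457440} \approx 34.242$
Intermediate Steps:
$- \frac{37346}{-7360} + \frac{43256}{1483} = \left(-37346\right) \left(- \frac{1}{7360}\right) + 43256 \cdot \frac{1}{1483} = \frac{18673}{3680} + \frac{43256}{1483} = \frac{186874139}{5457440}$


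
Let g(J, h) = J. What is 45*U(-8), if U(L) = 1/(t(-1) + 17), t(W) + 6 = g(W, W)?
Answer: 9/2 ≈ 4.5000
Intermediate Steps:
t(W) = -6 + W
U(L) = 1/10 (U(L) = 1/((-6 - 1) + 17) = 1/(-7 + 17) = 1/10)
45*U(-8) = 45*(1/10) = 9/2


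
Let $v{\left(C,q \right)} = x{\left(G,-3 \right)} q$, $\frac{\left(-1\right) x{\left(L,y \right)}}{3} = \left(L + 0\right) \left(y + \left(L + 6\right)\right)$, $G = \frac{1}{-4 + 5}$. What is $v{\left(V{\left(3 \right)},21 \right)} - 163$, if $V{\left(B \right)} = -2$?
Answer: $-415$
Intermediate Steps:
$G = 1$ ($G = 1^{-1} = 1$)
$x{\left(L,y \right)} = - 3 L \left(6 + L + y\right)$ ($x{\left(L,y \right)} = - 3 \left(L + 0\right) \left(y + \left(L + 6\right)\right) = - 3 L \left(y + \left(6 + L\right)\right) = - 3 L \left(6 + L + y\right)$)
$v{\left(C,q \right)} = - 12 q$ ($v{\left(C,q \right)} = \left(-3\right) 1 \left(6 + 1 - 3\right) q = \left(-3\right) 1 \cdot 4 q = - 12 q$)
$v{\left(V{\left(3 \right)},21 \right)} - 163 = \left(-12\right) 21 - 163 = -252 - 163 = -415$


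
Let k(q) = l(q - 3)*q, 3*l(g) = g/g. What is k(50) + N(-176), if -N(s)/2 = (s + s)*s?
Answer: -371662/3 ≈ -1.2389e+5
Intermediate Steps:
l(g) = ⅓ (l(g) = (g/g)/3 = (⅓)*1 = ⅓)
k(q) = q/3
N(s) = -4*s² (N(s) = -2*(s + s)*s = -2*2*s*s = -4*s²)
k(50) + N(-176) = (⅓)*50 - 4*(-176)² = 50/3 - 4*30976 = 50/3 - 123904 = -371662/3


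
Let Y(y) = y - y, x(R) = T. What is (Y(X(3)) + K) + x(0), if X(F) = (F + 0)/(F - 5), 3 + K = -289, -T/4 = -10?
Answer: -252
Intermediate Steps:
T = 40 (T = -4*(-10) = 40)
K = -292 (K = -3 - 289 = -292)
x(R) = 40
X(F) = F/(-5 + F)
Y(y) = 0
(Y(X(3)) + K) + x(0) = (0 - 292) + 40 = -292 + 40 = -252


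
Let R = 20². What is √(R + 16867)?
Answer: √17267 ≈ 131.40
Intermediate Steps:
R = 400
√(R + 16867) = √(400 + 16867) = √17267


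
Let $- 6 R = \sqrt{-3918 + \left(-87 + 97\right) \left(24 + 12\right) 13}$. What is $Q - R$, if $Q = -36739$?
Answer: $-36739 + \frac{\sqrt{762}}{6} \approx -36734.0$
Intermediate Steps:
$R = - \frac{\sqrt{762}}{6}$ ($R = - \frac{\sqrt{-3918 + \left(-87 + 97\right) \left(24 + 12\right) 13}}{6} = - \frac{\sqrt{-3918 + 10 \cdot 36 \cdot 13}}{6} = - \frac{\sqrt{-3918 + 360 \cdot 13}}{6} = - \frac{\sqrt{-3918 + 4680}}{6} = - \frac{\sqrt{762}}{6} \approx -4.6007$)
$Q - R = -36739 - - \frac{\sqrt{762}}{6} = -36739 + \frac{\sqrt{762}}{6}$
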